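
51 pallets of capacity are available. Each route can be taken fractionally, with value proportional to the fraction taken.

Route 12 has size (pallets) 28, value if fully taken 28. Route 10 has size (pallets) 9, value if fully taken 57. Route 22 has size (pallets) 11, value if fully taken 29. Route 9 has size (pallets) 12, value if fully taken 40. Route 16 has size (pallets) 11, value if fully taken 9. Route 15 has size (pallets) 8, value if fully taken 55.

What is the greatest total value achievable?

192

Best value per unit of size first: Route 15 55/8≈6.88, Route 10 57/9≈6.33, Route 9 40/12≈3.33, Route 22 29/11≈2.64, Route 12 28/28≈1, Route 16 9/11≈0.818.
Take all of Route 15 (8 pallets, value 55) — 43 pallets left.
Take all of Route 10 (9 pallets, value 57) — 34 pallets left.
Take all of Route 9 (12 pallets, value 40) — 22 pallets left.
Take all of Route 22 (11 pallets, value 29) — 11 pallets left.
Only 11 pallets remain; take 11/28 of Route 12 for value 28×11/28 = 11.
Total value = 192.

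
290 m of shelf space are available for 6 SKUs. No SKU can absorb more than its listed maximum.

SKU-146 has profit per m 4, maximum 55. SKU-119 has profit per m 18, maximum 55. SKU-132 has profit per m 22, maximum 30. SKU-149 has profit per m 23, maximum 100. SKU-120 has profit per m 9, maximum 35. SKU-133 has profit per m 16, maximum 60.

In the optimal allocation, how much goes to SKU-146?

10

Order the SKUs by profit per m: SKU-149 23 > SKU-132 22 > SKU-119 18 > SKU-133 16 > SKU-120 9 > SKU-146 4.
SKU-149: +100 to 100 (cap) ; 190 left.
SKU-132 takes 30 to reach its cap of 30 ; 160 left.
SKU-119: +55 to 55 (cap) ; 105 left.
SKU-133 takes 60 to reach its cap of 60 ; 45 left.
Give SKU-120 35 to hit its cap of 35 ; 10 left.
SKU-146 has room for 55 but only 10 remain, so it gets 10.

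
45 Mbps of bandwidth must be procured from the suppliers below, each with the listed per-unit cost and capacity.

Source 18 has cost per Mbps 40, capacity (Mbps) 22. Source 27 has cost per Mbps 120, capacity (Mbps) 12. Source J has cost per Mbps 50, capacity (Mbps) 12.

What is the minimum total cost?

2800

Cheapest first:
Source 18 at 40: take all 22 Mbps → 23 still needed.
Source J (50): use full 12 → 11 Mbps to go.
Source 27 (120): take the remaining 11 → done.
Cost = 22×40 + 12×50 + 11×120 = 2800.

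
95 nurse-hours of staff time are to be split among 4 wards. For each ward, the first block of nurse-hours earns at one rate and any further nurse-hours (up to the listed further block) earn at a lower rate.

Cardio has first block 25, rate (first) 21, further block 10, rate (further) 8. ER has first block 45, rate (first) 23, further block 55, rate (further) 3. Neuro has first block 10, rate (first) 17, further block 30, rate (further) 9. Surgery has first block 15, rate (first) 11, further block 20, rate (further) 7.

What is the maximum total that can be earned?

Treat each block as its own option and order by rate: ER/T1 23 > Cardio/T1 21 > Neuro/T1 17 > Surgery/T1 11 > Neuro/T2 9 > Cardio/T2 8 > Surgery/T2 7 > ER/T2 3.
ER T1 at 23: fill all 45 — 50 left.
Fill Cardio T1 block (25 at 21) — 25 left.
Fill Neuro T1 block (10 at 17) — 15 left.
Fill Surgery T1 block (15 at 11) — 0 left.
Total = 23×45 + 21×25 + 17×10 + 11×15 = 1895.

1895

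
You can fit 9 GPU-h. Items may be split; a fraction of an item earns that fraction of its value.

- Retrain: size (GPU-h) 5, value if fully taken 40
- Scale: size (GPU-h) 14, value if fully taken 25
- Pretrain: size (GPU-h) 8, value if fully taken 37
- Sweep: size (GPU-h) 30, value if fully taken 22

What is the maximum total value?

58.5

Sort by value density: Retrain 40/5≈8, Pretrain 37/8≈4.62, Scale 25/14≈1.79, Sweep 22/30≈0.733.
Take all of Retrain (5 GPU-h, value 40) — 4 GPU-h left.
Only 4 GPU-h remain; take 4/8 of Pretrain for value 37×4/8 = 18.5.
Total value = 58.5.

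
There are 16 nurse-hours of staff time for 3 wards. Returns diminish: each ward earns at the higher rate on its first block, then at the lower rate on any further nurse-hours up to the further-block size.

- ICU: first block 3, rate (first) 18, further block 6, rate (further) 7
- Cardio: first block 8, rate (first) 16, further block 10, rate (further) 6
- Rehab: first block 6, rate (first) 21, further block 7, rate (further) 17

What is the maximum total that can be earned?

299

Treat each block as its own option and order by rate: Rehab/T1 21 > ICU/T1 18 > Rehab/T2 17 > Cardio/T1 16 > ICU/T2 7 > Cardio/T2 6.
Rehab T1 at 21: fill all 6 → 10 left.
Fill ICU T1 block (3 at 18) → 7 left.
Rehab/T2 (17): +7 → 0 left.
Total = 21×6 + 18×3 + 17×7 = 299.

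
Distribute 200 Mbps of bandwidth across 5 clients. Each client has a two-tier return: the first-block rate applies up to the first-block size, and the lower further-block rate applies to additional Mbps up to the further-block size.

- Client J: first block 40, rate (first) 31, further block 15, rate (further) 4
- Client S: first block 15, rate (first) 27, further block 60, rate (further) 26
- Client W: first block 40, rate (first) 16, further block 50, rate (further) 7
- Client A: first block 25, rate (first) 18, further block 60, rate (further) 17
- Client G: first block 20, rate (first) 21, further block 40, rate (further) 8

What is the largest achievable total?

4755

Order all 10 blocks by rate: Client J/T1 31 > Client S/T1 27 > Client S/T2 26 > Client G/T1 21 > Client A/T1 18 > Client A/T2 17 > Client W/T1 16 > Client G/T2 8 > Client W/T2 7 > Client J/T2 4.
Client J T1 at 31: fill all 40 ; 160 left.
Client S T1 at 27: fill all 15 ; 145 left.
Client S T2 at 26: fill all 60 ; 85 left.
Fill Client G T1 block (20 at 21) ; 65 left.
Fill Client A T1 block (25 at 18) ; 40 left.
Client A T2 at 17: only 40 left, fill 40.
Total = 31×40 + 27×15 + 26×60 + 21×20 + 18×25 + 17×40 = 4755.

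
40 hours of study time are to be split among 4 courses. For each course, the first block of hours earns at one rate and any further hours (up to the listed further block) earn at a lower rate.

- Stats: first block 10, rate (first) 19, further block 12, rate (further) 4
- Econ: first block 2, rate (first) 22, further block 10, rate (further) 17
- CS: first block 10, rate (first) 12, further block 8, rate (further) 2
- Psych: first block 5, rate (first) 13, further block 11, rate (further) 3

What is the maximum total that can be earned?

601

Rank every tier by rate: Econ/first 22 > Stats/first 19 > Econ/second 17 > Psych/first 13 > CS/first 12 > Stats/second 4 > Psych/second 3 > CS/second 2.
Econ/first (22): +2 — 38 left.
Stats/first (19): +10 — 28 left.
Econ/second (17): +10 — 18 left.
Fill Psych first block (5 at 13) — 13 left.
CS/first (12): +10 — 3 left.
3 remain; put them into Stats second at 4.
Total = 22×2 + 19×10 + 17×10 + 13×5 + 12×10 + 4×3 = 601.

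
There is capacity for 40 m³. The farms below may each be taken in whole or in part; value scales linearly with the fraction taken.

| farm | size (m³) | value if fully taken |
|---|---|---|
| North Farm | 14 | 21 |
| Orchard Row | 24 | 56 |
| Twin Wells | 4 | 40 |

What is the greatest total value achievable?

Rank by value-to-size ratio: Twin Wells 40/4≈10, Orchard Row 56/24≈2.33, North Farm 21/14≈1.5.
Twin Wells: take in full, 4 m³ for value 40 — 36 left.
Orchard Row: take in full, 24 m³ for value 56 — 12 left.
Only 12 m³ remain; take 12/14 of North Farm for value 21×12/14 = 18.
Total value = 114.

114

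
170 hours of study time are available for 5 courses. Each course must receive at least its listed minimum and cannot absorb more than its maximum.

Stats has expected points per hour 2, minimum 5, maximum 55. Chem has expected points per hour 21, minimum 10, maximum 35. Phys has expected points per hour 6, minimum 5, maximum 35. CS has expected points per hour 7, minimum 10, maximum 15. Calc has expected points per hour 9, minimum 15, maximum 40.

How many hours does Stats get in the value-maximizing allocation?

45

Meeting every minimum uses 5+10+5+10+15 = 45 hours, leaving 125.
Highest expected points per hour first: Chem 21 > Calc 9 > CS 7 > Phys 6 > Stats 2.
Chem takes 25 more to reach its cap of 35 → 100 left.
Calc takes 25 more to reach its cap of 40 → 75 left.
CS: +5 to 15 (cap) → 70 left.
Give Phys 30 more to hit its cap of 35 → 40 left.
Only 40 left; Stats takes them to reach 45.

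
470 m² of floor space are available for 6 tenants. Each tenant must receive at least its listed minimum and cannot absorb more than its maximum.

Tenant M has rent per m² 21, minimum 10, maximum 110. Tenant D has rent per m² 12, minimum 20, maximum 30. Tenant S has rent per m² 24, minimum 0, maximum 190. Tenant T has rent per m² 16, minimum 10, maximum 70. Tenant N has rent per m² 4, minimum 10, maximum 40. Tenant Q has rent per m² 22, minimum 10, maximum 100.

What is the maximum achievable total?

Meeting every minimum uses 10+20+0+10+10+10 = 60 m², leaving 410.
Highest rent per m² first: Tenant S 24 > Tenant Q 22 > Tenant M 21 > Tenant T 16 > Tenant D 12 > Tenant N 4.
Give Tenant S 190 more to hit its cap of 190 — 220 left.
Give Tenant Q 90 more to hit its cap of 100 — 130 left.
Tenant M: +100 to 110 (cap) — 30 left.
Tenant T has room for 60 more but only 30 remain, so it gets 40.
Total = 21×110 + 12×20 + 24×190 + 16×40 + 4×10 + 22×100 = 9990.

9990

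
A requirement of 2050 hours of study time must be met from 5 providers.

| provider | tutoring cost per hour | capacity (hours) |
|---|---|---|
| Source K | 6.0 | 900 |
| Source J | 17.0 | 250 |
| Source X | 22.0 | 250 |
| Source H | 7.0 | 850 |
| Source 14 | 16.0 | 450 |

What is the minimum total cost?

16150

Cheapest first:
Source K at 6.0: take all 900 hours → 1150 still needed.
Take 850 from Source H at 7.0 → need 300 more.
Source 14 (16.0): take the remaining 300 → done.
Source J, Source X: unused.
Cost = 900×6.0 + 850×7.0 + 300×16.0 = 16150.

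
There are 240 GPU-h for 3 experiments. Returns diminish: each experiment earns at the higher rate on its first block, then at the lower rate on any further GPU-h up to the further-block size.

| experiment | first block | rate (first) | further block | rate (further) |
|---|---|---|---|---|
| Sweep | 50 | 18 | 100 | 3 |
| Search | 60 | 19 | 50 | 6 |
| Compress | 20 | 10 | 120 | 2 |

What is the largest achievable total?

Order all 6 blocks by rate: Search/tier1 19 > Sweep/tier1 18 > Compress/tier1 10 > Search/tier2 6 > Sweep/tier2 3 > Compress/tier2 2.
Fill Search tier1 block (60 at 19) — 180 left.
Fill Sweep tier1 block (50 at 18) — 130 left.
Compress tier1 at 10: fill all 20 — 110 left.
Search/tier2 (6): +50 — 60 left.
Sweep/tier2: +60 of 100 at 3; pool empty.
Total = 19×60 + 18×50 + 10×20 + 6×50 + 3×60 = 2720.

2720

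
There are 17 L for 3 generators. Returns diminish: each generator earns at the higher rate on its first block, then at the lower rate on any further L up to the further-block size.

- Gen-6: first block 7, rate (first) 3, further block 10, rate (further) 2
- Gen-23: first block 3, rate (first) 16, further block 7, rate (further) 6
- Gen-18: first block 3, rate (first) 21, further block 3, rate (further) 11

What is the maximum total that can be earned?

Treat each block as its own option and order by rate: Gen-18/first 21 > Gen-23/first 16 > Gen-18/second 11 > Gen-23/second 6 > Gen-6/first 3 > Gen-6/second 2.
Gen-18 first at 21: fill all 3 → 14 left.
Fill Gen-23 first block (3 at 16) → 11 left.
Gen-18 second at 11: fill all 3 → 8 left.
Fill Gen-23 second block (7 at 6) → 1 left.
1 remain; put them into Gen-6 first at 3.
Total = 21×3 + 16×3 + 11×3 + 6×7 + 3×1 = 189.

189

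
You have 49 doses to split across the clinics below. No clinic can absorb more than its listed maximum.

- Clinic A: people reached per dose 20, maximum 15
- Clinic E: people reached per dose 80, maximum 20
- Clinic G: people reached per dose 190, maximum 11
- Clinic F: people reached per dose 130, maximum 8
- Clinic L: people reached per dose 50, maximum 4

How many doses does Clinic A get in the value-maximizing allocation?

Order the clinics by people reached per dose: Clinic G 190 > Clinic F 130 > Clinic E 80 > Clinic L 50 > Clinic A 20.
Clinic G: +11 to 11 (cap) → 38 left.
Clinic F takes 8 to reach its cap of 8 → 30 left.
Clinic E takes 20 to reach its cap of 20 → 10 left.
Clinic L takes 4 to reach its cap of 4 → 6 left.
Only 6 left; Clinic A takes them to reach 6.

6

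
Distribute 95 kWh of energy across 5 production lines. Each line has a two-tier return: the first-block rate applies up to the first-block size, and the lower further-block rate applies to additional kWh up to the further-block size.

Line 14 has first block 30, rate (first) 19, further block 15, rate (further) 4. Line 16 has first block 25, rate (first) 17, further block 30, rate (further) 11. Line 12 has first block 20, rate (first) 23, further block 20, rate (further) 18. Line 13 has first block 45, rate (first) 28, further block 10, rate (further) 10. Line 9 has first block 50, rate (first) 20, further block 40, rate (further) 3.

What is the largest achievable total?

Rank every tier by rate: Line 13/T1 28 > Line 12/T1 23 > Line 9/T1 20 > Line 14/T1 19 > Line 12/T2 18 > Line 16/T1 17 > Line 16/T2 11 > Line 13/T2 10 > Line 14/T2 4 > Line 9/T2 3.
Line 13 T1 at 28: fill all 45 ; 50 left.
Line 12/T1 (23): +20 ; 30 left.
Line 9/T1: +30 of 50 at 20; pool empty.
Total = 28×45 + 23×20 + 20×30 = 2320.

2320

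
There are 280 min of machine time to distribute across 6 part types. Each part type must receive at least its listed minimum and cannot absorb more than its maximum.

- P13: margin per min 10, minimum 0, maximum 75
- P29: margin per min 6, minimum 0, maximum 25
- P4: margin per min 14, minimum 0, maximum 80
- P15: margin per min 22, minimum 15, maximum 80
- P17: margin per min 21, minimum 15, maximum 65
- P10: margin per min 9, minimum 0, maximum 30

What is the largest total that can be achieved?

4795

Meeting every minimum uses 0+0+0+15+15+0 = 30 min, leaving 250.
Rank by margin per min: P15 22 > P17 21 > P4 14 > P13 10 > P10 9 > P29 6.
P15: +65 to 80 (cap) → 185 left.
P17: +50 to 65 (cap) → 135 left.
Give P4 80 more to hit its cap of 80 → 55 left.
P13: +55 (room for 75) → 55. Pool exhausted.
Total = 10×55 + 14×80 + 22×80 + 21×65 = 4795.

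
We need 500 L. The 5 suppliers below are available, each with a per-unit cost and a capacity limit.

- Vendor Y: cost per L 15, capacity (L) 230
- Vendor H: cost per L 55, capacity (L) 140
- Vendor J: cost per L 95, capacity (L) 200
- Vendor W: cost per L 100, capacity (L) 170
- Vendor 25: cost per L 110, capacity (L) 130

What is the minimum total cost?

23500

Use suppliers in increasing cost order.
Take 230 from Vendor Y at 15 → need 270 more.
Take 140 from Vendor H at 55 → need 130 more.
Vendor J (95): take the remaining 130 → done.
Vendor W, Vendor 25: unused.
Cost = 230×15 + 140×55 + 130×95 = 23500.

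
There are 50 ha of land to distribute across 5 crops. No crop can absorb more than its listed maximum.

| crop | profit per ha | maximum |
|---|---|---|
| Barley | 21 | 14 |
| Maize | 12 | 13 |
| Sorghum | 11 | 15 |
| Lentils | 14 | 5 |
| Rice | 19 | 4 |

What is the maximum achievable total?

750

Order the crops by profit per ha: Barley 21 > Rice 19 > Lentils 14 > Maize 12 > Sorghum 11.
Give Barley 14 to hit its cap of 14 ; 36 left.
Rice takes 4 to reach its cap of 4 ; 32 left.
Lentils: +5 to 5 (cap) ; 27 left.
Maize takes 13 to reach its cap of 13 ; 14 left.
Sorghum: +14 (room for 15) → 14. Pool exhausted.
Total = 21×14 + 12×13 + 11×14 + 14×5 + 19×4 = 750.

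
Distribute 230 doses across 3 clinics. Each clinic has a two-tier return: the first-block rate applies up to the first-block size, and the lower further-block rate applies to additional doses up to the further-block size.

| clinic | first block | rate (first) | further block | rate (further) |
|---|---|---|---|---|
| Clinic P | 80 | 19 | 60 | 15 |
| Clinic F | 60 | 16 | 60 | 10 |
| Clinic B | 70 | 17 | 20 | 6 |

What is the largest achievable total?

3970

Treat each block as its own option and order by rate: Clinic P/tier1 19 > Clinic B/tier1 17 > Clinic F/tier1 16 > Clinic P/tier2 15 > Clinic F/tier2 10 > Clinic B/tier2 6.
Fill Clinic P tier1 block (80 at 19) ; 150 left.
Clinic B tier1 at 17: fill all 70 ; 80 left.
Fill Clinic F tier1 block (60 at 16) ; 20 left.
Clinic P tier2 at 15: only 20 left, fill 20.
Total = 19×80 + 17×70 + 16×60 + 15×20 = 3970.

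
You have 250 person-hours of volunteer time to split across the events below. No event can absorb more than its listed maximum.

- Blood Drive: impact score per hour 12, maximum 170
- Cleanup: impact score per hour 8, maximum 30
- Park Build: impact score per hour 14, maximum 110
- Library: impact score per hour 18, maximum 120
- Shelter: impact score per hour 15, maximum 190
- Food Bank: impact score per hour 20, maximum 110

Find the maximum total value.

Rank by impact score per hour: Food Bank 20 > Library 18 > Shelter 15 > Park Build 14 > Blood Drive 12 > Cleanup 8.
Food Bank: +110 to 110 (cap) — 140 left.
Library: +120 to 120 (cap) — 20 left.
Shelter has room for 190 but only 20 remain, so it gets 20.
Total = 18×120 + 15×20 + 20×110 = 4660.

4660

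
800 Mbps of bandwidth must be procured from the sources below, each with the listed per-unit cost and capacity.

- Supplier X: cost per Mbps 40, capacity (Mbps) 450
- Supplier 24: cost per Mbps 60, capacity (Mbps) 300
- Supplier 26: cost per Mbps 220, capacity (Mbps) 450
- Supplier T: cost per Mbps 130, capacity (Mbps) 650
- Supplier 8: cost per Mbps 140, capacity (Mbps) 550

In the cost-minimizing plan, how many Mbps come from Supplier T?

50

Cheapest first:
Supplier X (40): use full 450 — 350 Mbps to go.
Supplier 24 (60): use full 300 — 50 Mbps to go.
Take 50 from Supplier T at 130 to finish.
Supplier 8, Supplier 26: unused.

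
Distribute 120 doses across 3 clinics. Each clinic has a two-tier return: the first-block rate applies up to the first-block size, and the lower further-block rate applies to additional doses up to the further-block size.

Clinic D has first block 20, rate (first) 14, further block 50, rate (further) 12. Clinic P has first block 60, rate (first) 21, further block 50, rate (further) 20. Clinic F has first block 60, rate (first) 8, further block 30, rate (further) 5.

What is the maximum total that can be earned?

Order all 6 blocks by rate: Clinic P/T1 21 > Clinic P/T2 20 > Clinic D/T1 14 > Clinic D/T2 12 > Clinic F/T1 8 > Clinic F/T2 5.
Clinic P/T1 (21): +60 ; 60 left.
Clinic P T2 at 20: fill all 50 ; 10 left.
Clinic D/T1: +10 of 20 at 14; pool empty.
Total = 21×60 + 20×50 + 14×10 = 2400.

2400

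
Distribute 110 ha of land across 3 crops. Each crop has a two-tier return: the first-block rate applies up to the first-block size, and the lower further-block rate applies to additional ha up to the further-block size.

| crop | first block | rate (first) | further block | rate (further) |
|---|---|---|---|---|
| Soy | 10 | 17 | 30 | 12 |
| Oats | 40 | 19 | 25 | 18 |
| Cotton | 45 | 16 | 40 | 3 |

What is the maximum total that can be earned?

Rank every tier by rate: Oats/first 19 > Oats/second 18 > Soy/first 17 > Cotton/first 16 > Soy/second 12 > Cotton/second 3.
Fill Oats first block (40 at 19) — 70 left.
Fill Oats second block (25 at 18) — 45 left.
Soy/first (17): +10 — 35 left.
Cotton/first: +35 of 45 at 16; pool empty.
Total = 19×40 + 18×25 + 17×10 + 16×35 = 1940.

1940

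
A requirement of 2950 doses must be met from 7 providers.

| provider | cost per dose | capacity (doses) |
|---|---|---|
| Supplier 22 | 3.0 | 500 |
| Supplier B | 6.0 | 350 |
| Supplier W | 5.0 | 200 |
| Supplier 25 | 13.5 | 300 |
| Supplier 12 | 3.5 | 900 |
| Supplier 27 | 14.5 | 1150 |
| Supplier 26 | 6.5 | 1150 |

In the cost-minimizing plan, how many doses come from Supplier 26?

1000

Use providers in increasing cost order.
Supplier 22 at 3.0: take all 500 doses → 2450 still needed.
Supplier 12 at 3.5: take all 900 doses → 1550 still needed.
Supplier W (5.0): use full 200 → 1350 doses to go.
Take 350 from Supplier B at 6.0 → need 1000 more.
Supplier 26 at 6.5: take 1000 of its 1150 → requirement met.
Supplier 25, Supplier 27: unused.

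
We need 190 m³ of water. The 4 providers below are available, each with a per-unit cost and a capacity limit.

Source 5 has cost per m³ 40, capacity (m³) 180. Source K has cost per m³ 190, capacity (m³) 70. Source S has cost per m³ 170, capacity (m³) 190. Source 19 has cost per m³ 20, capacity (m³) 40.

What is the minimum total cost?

6800

Use providers in increasing cost order.
Source 19 at 20: take all 40 m³ — 150 still needed.
Take 150 from Source 5 at 40 to finish.
Source S, Source K: unused.
Cost = 40×20 + 150×40 = 6800.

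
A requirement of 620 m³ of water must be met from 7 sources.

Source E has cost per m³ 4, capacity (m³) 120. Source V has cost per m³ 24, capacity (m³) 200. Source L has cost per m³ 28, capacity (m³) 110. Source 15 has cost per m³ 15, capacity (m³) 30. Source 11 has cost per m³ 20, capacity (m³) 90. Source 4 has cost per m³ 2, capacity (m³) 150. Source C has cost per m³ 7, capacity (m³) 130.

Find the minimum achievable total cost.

6340

Cheapest first:
Source 4 at 2: take all 150 m³ — 470 still needed.
Source E (4): use full 120 — 350 m³ to go.
Take 130 from Source C at 7 — need 220 more.
Source 15 at 15: take all 30 m³ — 190 still needed.
Source 11 at 20: take all 90 m³ — 100 still needed.
Source V (24): take the remaining 100 — done.
Source L: unused.
Cost = 150×2 + 120×4 + 130×7 + 30×15 + 90×20 + 100×24 = 6340.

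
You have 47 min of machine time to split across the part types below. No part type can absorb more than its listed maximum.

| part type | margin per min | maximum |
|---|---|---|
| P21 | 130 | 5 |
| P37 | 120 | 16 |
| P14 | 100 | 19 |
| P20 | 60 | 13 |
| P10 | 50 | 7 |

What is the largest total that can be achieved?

Rank by margin per min: P21 130 > P37 120 > P14 100 > P20 60 > P10 50.
Give P21 5 to hit its cap of 5 → 42 left.
P37: +16 to 16 (cap) → 26 left.
Give P14 19 to hit its cap of 19 → 7 left.
Only 7 left; P20 takes them to reach 7.
Total = 130×5 + 120×16 + 100×19 + 60×7 = 4890.

4890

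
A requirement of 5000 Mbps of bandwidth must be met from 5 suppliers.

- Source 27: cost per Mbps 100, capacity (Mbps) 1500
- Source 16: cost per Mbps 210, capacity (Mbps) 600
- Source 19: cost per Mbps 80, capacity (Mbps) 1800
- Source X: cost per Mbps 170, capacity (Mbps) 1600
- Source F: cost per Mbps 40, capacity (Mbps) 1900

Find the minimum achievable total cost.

350000

Cheapest first:
Take 1900 from Source F at 40 — need 3100 more.
Take 1800 from Source 19 at 80 — need 1300 more.
Source 27 at 100: take 1300 of its 1500 — requirement met.
Source X, Source 16: unused.
Cost = 1900×40 + 1800×80 + 1300×100 = 350000.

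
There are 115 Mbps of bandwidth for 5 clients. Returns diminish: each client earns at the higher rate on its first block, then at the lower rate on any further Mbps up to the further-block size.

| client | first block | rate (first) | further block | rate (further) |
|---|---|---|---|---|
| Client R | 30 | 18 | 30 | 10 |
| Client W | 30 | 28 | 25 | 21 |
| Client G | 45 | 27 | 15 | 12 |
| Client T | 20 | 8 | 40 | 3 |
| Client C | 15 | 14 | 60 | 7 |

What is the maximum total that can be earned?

2850

Rank every tier by rate: Client W/T1 28 > Client G/T1 27 > Client W/T2 21 > Client R/T1 18 > Client C/T1 14 > Client G/T2 12 > Client R/T2 10 > Client T/T1 8 > Client C/T2 7 > Client T/T2 3.
Client W/T1 (28): +30 ; 85 left.
Client G T1 at 27: fill all 45 ; 40 left.
Client W/T2 (21): +25 ; 15 left.
Client R T1 at 18: only 15 left, fill 15.
Total = 28×30 + 27×45 + 21×25 + 18×15 = 2850.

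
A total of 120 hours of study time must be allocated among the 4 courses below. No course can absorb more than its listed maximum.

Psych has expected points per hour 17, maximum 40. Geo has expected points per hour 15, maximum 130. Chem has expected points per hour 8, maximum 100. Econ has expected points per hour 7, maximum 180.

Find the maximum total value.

1880

Order the courses by expected points per hour: Psych 17 > Geo 15 > Chem 8 > Econ 7.
Psych: +40 to 40 (cap) — 80 left.
Geo has room for 130 but only 80 remain, so it gets 80.
Total = 17×40 + 15×80 = 1880.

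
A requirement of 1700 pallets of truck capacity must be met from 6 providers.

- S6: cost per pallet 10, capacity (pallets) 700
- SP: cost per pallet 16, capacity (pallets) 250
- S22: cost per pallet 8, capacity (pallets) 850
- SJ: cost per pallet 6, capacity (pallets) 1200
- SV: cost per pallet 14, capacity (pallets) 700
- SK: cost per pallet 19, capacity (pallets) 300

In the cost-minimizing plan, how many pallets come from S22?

Fill from the cheapest provider first.
SJ (6): use full 1200 → 500 pallets to go.
Take 500 from S22 at 8 to finish.
S6, SV, SP, SK: unused.

500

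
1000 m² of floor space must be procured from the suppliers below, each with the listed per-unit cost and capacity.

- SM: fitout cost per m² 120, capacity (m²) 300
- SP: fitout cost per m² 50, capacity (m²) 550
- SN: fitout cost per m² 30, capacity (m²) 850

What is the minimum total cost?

33000

Use suppliers in increasing cost order.
SN (30): use full 850 ; 150 m² to go.
SP at 50: take 150 of its 550 ; requirement met.
SM: unused.
Cost = 850×30 + 150×50 = 33000.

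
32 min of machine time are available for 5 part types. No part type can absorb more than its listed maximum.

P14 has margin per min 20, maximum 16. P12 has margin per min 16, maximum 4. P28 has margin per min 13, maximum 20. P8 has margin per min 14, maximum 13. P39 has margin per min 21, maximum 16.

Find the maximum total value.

656

Highest margin per min first: P39 21 > P14 20 > P12 16 > P8 14 > P28 13.
Give P39 16 to hit its cap of 16 → 16 left.
P14 takes 16 to reach its cap of 16 → 0 left.
Total = 20×16 + 21×16 = 656.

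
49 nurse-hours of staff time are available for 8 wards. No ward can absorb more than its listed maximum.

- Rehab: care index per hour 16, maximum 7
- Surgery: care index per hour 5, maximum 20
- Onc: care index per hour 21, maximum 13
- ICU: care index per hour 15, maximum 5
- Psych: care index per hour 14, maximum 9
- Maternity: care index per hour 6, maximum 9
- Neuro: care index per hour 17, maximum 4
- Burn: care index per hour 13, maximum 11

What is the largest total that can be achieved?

Order the wards by care index per hour: Onc 21 > Neuro 17 > Rehab 16 > ICU 15 > Psych 14 > Burn 13 > Maternity 6 > Surgery 5.
Onc: +13 to 13 (cap) — 36 left.
Give Neuro 4 to hit its cap of 4 — 32 left.
Rehab takes 7 to reach its cap of 7 — 25 left.
ICU: +5 to 5 (cap) — 20 left.
Psych takes 9 to reach its cap of 9 — 11 left.
Burn takes 11 to reach its cap of 11 — 0 left.
Total = 16×7 + 21×13 + 15×5 + 14×9 + 17×4 + 13×11 = 797.

797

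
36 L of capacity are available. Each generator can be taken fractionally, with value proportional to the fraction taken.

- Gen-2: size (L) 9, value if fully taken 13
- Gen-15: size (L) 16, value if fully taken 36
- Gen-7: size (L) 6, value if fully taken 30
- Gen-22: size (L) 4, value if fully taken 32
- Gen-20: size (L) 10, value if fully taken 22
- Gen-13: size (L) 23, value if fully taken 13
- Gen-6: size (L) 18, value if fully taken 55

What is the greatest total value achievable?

Sort by value density: Gen-22 32/4≈8, Gen-7 30/6≈5, Gen-6 55/18≈3.06, Gen-15 36/16≈2.25, Gen-20 22/10≈2.2, Gen-2 13/9≈1.44, Gen-13 13/23≈0.565.
Gen-22: take in full, 4 L for value 32 → 32 left.
All 6 L of Gen-7 fit (value 30) → 26 remain.
Gen-6: take in full, 18 L for value 55 → 8 left.
Only 8 L remain; take 8/16 of Gen-15 for value 36×8/16 = 18.
Total value = 135.

135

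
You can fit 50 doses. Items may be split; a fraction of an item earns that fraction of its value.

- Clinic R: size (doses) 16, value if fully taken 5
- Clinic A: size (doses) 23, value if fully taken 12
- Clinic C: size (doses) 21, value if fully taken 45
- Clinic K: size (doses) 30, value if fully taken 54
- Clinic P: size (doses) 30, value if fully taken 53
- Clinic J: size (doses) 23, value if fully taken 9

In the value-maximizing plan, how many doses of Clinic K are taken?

29

Best value per unit of size first: Clinic C 45/21≈2.14, Clinic K 54/30≈1.8, Clinic P 53/30≈1.77, Clinic A 12/23≈0.522, Clinic J 9/23≈0.391, Clinic R 5/16≈0.312.
Take all of Clinic C (21 doses, value 45) — 29 doses left.
29 doses left: a 29/30 share of Clinic K gives 54×29/30 = 52.2.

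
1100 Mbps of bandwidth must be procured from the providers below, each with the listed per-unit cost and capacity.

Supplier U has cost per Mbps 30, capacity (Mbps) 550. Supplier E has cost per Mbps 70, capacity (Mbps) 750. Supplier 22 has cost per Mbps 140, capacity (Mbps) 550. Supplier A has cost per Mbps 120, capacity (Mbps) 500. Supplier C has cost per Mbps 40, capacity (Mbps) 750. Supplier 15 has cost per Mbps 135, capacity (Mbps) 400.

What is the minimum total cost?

Cheapest first:
Supplier U (30): use full 550 → 550 Mbps to go.
Take 550 from Supplier C at 40 to finish.
Supplier E, Supplier A, Supplier 15, Supplier 22: unused.
Cost = 550×30 + 550×40 = 38500.

38500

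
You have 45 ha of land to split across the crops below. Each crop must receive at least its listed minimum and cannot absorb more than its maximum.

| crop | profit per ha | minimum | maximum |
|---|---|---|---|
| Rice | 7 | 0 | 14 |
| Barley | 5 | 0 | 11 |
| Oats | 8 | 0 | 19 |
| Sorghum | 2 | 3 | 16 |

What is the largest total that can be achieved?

Meeting every minimum uses 0+0+0+3 = 3 ha, leaving 42.
Highest profit per ha first: Oats 8 > Rice 7 > Barley 5 > Sorghum 2.
Oats: +19 to 19 (cap) ; 23 left.
Give Rice 14 more to hit its cap of 14 ; 9 left.
Barley has room for 11 more but only 9 remain, so it gets 9.
Total = 7×14 + 5×9 + 8×19 + 2×3 = 301.

301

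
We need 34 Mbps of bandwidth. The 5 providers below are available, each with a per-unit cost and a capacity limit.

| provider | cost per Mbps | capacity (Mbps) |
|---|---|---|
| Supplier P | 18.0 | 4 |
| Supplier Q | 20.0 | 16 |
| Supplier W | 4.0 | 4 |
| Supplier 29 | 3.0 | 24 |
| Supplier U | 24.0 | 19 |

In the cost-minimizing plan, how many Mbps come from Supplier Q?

2

Fill from the cheapest provider first.
Take 24 from Supplier 29 at 3.0 — need 10 more.
Supplier W at 4.0: take all 4 Mbps — 6 still needed.
Supplier P (18.0): use full 4 — 2 Mbps to go.
Supplier Q at 20.0: take 2 of its 16 — requirement met.
Supplier U: unused.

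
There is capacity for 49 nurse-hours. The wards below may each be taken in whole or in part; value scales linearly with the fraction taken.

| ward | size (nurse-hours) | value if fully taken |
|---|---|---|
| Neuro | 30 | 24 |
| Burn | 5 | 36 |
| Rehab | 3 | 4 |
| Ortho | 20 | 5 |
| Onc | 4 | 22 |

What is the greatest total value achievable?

87.75

Sort by value density: Burn 36/5≈7.2, Onc 22/4≈5.5, Rehab 4/3≈1.33, Neuro 24/30≈0.8, Ortho 5/20≈0.25.
Burn: take in full, 5 nurse-hours for value 36 ; 44 left.
Onc: take in full, 4 nurse-hours for value 22 ; 40 left.
Rehab: take in full, 3 nurse-hours for value 4 ; 37 left.
Neuro: take in full, 30 nurse-hours for value 24 ; 7 left.
7 nurse-hours left: a 7/20 share of Ortho gives 5×7/20 = 1.75.
Total value = 87.75.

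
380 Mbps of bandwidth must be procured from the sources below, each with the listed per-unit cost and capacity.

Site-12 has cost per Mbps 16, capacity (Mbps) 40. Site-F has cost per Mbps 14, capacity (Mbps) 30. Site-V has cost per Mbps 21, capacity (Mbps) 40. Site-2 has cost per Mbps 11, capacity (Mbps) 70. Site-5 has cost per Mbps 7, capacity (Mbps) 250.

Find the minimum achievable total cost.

3420

Cheapest first:
Site-5 (7): use full 250 — 130 Mbps to go.
Site-2 at 11: take all 70 Mbps — 60 still needed.
Take 30 from Site-F at 14 — need 30 more.
Site-12 (16): take the remaining 30 — done.
Site-V: unused.
Cost = 250×7 + 70×11 + 30×14 + 30×16 = 3420.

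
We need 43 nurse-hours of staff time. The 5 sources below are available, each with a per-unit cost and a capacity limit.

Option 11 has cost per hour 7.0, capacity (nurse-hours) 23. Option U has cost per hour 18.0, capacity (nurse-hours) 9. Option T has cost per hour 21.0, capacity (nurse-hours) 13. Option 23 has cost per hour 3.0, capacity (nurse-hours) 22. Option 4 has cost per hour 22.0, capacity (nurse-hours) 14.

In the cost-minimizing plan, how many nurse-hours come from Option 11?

Fill from the cheapest source first.
Option 23 at 3.0: take all 22 nurse-hours — 21 still needed.
Option 11 at 7.0: take 21 of its 23 — requirement met.
Option U, Option T, Option 4: unused.

21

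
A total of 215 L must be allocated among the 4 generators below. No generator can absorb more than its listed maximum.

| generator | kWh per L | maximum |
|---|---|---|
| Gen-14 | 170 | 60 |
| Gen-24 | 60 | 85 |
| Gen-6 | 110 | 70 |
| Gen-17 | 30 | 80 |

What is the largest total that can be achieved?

23000

Rank by kWh per L: Gen-14 170 > Gen-6 110 > Gen-24 60 > Gen-17 30.
Give Gen-14 60 to hit its cap of 60 → 155 left.
Gen-6: +70 to 70 (cap) → 85 left.
Gen-24: +85 to 85 (cap) → 0 left.
Total = 170×60 + 60×85 + 110×70 = 23000.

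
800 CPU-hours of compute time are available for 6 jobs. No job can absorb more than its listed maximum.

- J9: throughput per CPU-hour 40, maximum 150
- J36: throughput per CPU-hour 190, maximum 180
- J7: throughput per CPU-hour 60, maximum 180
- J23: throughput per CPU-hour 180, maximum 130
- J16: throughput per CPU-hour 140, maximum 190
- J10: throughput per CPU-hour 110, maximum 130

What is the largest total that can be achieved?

Highest throughput per CPU-hour first: J36 190 > J23 180 > J16 140 > J10 110 > J7 60 > J9 40.
J36: +180 to 180 (cap) ; 620 left.
J23 takes 130 to reach its cap of 130 ; 490 left.
J16: +190 to 190 (cap) ; 300 left.
J10 takes 130 to reach its cap of 130 ; 170 left.
Only 170 left; J7 takes them to reach 170.
Total = 190×180 + 60×170 + 180×130 + 140×190 + 110×130 = 108700.

108700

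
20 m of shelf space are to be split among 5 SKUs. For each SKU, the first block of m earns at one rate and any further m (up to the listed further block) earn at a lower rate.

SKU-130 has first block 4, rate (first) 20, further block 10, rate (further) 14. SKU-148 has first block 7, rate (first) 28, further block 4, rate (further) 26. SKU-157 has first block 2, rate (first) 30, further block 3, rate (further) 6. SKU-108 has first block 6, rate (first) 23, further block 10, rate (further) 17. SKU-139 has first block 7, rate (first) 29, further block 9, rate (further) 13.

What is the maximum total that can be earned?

Order all 10 blocks by rate: SKU-157/first 30 > SKU-139/first 29 > SKU-148/first 28 > SKU-148/second 26 > SKU-108/first 23 > SKU-130/first 20 > SKU-108/second 17 > SKU-130/second 14 > SKU-139/second 13 > SKU-157/second 6.
SKU-157 first at 30: fill all 2 — 18 left.
Fill SKU-139 first block (7 at 29) — 11 left.
Fill SKU-148 first block (7 at 28) — 4 left.
SKU-148 second at 26: fill all 4 — 0 left.
Total = 30×2 + 29×7 + 28×7 + 26×4 = 563.

563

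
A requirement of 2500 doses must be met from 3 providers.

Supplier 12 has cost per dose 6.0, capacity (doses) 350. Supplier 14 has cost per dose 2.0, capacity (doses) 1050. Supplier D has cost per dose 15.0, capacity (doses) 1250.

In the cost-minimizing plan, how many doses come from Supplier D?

Cheapest first:
Supplier 14 at 2.0: take all 1050 doses ; 1450 still needed.
Supplier 12 (6.0): use full 350 ; 1100 doses to go.
Take 1100 from Supplier D at 15.0 to finish.

1100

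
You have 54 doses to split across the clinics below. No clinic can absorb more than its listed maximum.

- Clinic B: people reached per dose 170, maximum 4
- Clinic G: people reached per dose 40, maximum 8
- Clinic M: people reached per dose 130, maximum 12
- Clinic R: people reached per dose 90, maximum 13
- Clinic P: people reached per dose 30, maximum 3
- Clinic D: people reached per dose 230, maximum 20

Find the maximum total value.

Rank by people reached per dose: Clinic D 230 > Clinic B 170 > Clinic M 130 > Clinic R 90 > Clinic G 40 > Clinic P 30.
Clinic D: +20 to 20 (cap) → 34 left.
Give Clinic B 4 to hit its cap of 4 → 30 left.
Clinic M: +12 to 12 (cap) → 18 left.
Clinic R: +13 to 13 (cap) → 5 left.
Clinic G has room for 8 but only 5 remain, so it gets 5.
Total = 170×4 + 40×5 + 130×12 + 90×13 + 230×20 = 8210.

8210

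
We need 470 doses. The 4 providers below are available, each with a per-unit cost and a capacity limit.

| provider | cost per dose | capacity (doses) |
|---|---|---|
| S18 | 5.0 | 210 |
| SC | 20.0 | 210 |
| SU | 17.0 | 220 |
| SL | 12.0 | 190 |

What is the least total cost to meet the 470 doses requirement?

4520

Use providers in increasing cost order.
S18 (5.0): use full 210 ; 260 doses to go.
SL at 12.0: take all 190 doses ; 70 still needed.
SU at 17.0: take 70 of its 220 ; requirement met.
SC: unused.
Cost = 210×5.0 + 190×12.0 + 70×17.0 = 4520.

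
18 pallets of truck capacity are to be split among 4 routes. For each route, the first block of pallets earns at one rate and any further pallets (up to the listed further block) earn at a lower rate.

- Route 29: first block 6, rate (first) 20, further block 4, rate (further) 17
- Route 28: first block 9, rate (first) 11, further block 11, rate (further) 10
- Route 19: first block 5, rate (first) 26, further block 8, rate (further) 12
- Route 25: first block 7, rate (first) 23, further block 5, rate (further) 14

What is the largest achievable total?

Treat each block as its own option and order by rate: Route 19/T1 26 > Route 25/T1 23 > Route 29/T1 20 > Route 29/T2 17 > Route 25/T2 14 > Route 19/T2 12 > Route 28/T1 11 > Route 28/T2 10.
Route 19/T1 (26): +5 ; 13 left.
Route 25 T1 at 23: fill all 7 ; 6 left.
Fill Route 29 T1 block (6 at 20) ; 0 left.
Total = 26×5 + 23×7 + 20×6 = 411.

411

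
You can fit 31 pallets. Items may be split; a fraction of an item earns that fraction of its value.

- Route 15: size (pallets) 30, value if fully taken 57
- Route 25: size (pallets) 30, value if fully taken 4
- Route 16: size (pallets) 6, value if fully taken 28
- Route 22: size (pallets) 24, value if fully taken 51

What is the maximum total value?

80.9

Best value per unit of size first: Route 16 28/6≈4.67, Route 22 51/24≈2.12, Route 15 57/30≈1.9, Route 25 4/30≈0.133.
All 6 pallets of Route 16 fit (value 28) → 25 remain.
Take all of Route 22 (24 pallets, value 51) → 1 pallets left.
1 pallets left: a 1/30 share of Route 15 gives 57×1/30 = 1.9.
Total value = 80.9.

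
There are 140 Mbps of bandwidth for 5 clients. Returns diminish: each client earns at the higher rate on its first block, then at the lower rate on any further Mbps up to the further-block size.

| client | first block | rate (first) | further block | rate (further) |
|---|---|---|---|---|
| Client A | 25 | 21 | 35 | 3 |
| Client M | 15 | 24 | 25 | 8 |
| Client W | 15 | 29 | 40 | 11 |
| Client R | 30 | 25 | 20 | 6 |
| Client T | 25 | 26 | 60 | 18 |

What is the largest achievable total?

Rank every tier by rate: Client W/tier1 29 > Client T/tier1 26 > Client R/tier1 25 > Client M/tier1 24 > Client A/tier1 21 > Client T/tier2 18 > Client W/tier2 11 > Client M/tier2 8 > Client R/tier2 6 > Client A/tier2 3.
Client W/tier1 (29): +15 ; 125 left.
Client T tier1 at 26: fill all 25 ; 100 left.
Fill Client R tier1 block (30 at 25) ; 70 left.
Client M/tier1 (24): +15 ; 55 left.
Client A tier1 at 21: fill all 25 ; 30 left.
30 remain; put them into Client T tier2 at 18.
Total = 29×15 + 26×25 + 25×30 + 24×15 + 21×25 + 18×30 = 3260.

3260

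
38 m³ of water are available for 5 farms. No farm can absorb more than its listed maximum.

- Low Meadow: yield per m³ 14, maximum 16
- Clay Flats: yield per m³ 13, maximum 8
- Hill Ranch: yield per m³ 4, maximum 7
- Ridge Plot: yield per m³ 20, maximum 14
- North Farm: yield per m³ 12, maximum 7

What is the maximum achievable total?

608

Order the farms by yield per m³: Ridge Plot 20 > Low Meadow 14 > Clay Flats 13 > North Farm 12 > Hill Ranch 4.
Ridge Plot: +14 to 14 (cap) ; 24 left.
Give Low Meadow 16 to hit its cap of 16 ; 8 left.
Clay Flats takes 8 to reach its cap of 8 ; 0 left.
Total = 14×16 + 13×8 + 20×14 = 608.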